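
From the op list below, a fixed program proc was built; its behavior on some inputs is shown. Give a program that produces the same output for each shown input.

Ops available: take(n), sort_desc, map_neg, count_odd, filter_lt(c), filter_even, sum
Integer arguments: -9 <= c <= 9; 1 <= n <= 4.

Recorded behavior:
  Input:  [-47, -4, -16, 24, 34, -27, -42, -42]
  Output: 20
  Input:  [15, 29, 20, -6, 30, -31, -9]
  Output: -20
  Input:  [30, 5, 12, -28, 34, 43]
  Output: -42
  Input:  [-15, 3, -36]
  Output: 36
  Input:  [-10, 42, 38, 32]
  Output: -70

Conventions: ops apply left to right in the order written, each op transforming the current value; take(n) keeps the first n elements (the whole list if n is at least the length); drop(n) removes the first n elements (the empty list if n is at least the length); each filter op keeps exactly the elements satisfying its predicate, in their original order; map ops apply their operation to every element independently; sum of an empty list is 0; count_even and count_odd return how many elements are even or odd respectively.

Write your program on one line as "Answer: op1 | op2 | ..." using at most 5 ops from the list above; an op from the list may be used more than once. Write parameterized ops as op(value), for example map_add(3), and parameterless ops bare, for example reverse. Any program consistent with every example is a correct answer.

take(3) | filter_even | map_neg | sum

Check, running the answer program on each example:
  [-47, -4, -16, 24, 34, -27, -42, -42] -> [-47, -4, -16] -> [-4, -16] -> [4, 16] -> 20
  [15, 29, 20, -6, 30, -31, -9] -> [15, 29, 20] -> [20] -> [-20] -> -20
  [30, 5, 12, -28, 34, 43] -> [30, 5, 12] -> [30, 12] -> [-30, -12] -> -42
  [-15, 3, -36] -> [-15, 3, -36] -> [-36] -> [36] -> 36
  [-10, 42, 38, 32] -> [-10, 42, 38] -> [-10, 42, 38] -> [10, -42, -38] -> -70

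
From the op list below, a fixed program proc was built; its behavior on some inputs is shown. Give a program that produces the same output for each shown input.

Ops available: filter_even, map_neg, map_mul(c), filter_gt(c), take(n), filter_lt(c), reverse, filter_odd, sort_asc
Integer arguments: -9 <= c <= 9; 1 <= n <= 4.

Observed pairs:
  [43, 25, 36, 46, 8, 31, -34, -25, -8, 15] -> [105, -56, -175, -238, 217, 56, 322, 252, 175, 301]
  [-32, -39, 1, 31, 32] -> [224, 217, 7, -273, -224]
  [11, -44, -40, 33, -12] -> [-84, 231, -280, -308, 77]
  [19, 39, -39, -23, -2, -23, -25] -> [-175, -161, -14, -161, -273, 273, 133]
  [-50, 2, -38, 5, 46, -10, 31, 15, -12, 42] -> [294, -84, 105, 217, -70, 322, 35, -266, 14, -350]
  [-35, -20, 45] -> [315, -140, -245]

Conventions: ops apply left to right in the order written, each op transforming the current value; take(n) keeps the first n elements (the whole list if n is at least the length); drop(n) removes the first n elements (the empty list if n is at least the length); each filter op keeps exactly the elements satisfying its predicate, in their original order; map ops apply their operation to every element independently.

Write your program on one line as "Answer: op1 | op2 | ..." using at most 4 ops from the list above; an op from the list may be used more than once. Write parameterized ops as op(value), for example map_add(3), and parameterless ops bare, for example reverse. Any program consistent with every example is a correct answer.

map_neg | map_mul(-7) | reverse

Check, running the answer program on each example:
  [43, 25, 36, 46, 8, 31, -34, -25, -8, 15] -> [-43, -25, -36, -46, -8, -31, 34, 25, 8, -15] -> [301, 175, 252, 322, 56, 217, -238, -175, -56, 105] -> [105, -56, -175, -238, 217, 56, 322, 252, 175, 301]
  [-32, -39, 1, 31, 32] -> [32, 39, -1, -31, -32] -> [-224, -273, 7, 217, 224] -> [224, 217, 7, -273, -224]
  [11, -44, -40, 33, -12] -> [-11, 44, 40, -33, 12] -> [77, -308, -280, 231, -84] -> [-84, 231, -280, -308, 77]
  [19, 39, -39, -23, -2, -23, -25] -> [-19, -39, 39, 23, 2, 23, 25] -> [133, 273, -273, -161, -14, -161, -175] -> [-175, -161, -14, -161, -273, 273, 133]
  [-50, 2, -38, 5, 46, -10, 31, 15, -12, 42] -> [50, -2, 38, -5, -46, 10, -31, -15, 12, -42] -> [-350, 14, -266, 35, 322, -70, 217, 105, -84, 294] -> [294, -84, 105, 217, -70, 322, 35, -266, 14, -350]
  [-35, -20, 45] -> [35, 20, -45] -> [-245, -140, 315] -> [315, -140, -245]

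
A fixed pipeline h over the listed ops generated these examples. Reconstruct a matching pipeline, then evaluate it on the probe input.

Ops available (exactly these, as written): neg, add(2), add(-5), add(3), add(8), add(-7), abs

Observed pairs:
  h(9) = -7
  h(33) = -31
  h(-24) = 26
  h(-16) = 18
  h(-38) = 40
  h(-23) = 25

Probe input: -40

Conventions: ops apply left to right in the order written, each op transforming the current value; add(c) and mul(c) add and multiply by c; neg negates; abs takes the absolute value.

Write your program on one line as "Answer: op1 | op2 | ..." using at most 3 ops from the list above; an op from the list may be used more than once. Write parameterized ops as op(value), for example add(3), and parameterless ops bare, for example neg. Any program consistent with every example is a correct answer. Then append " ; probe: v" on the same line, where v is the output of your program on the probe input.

add(3) | add(-5) | neg ; probe: 42

Check, running the answer program on each example:
  9 -> 12 -> 7 -> -7
  33 -> 36 -> 31 -> -31
  -24 -> -21 -> -26 -> 26
  -16 -> -13 -> -18 -> 18
  -38 -> -35 -> -40 -> 40
  -23 -> -20 -> -25 -> 25
  probe: -40 -> -37 -> -42 -> 42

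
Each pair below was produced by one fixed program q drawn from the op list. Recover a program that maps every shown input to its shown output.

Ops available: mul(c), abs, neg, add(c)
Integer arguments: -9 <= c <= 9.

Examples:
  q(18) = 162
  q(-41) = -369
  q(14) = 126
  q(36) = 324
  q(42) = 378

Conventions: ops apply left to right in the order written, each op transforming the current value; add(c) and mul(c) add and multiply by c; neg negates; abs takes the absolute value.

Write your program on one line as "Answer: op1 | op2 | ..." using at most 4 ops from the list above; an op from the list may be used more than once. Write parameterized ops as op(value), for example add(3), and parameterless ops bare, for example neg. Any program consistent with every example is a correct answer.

mul(-3) | neg | mul(3)

Check, running the answer program on each example:
  18 -> -54 -> 54 -> 162
  -41 -> 123 -> -123 -> -369
  14 -> -42 -> 42 -> 126
  36 -> -108 -> 108 -> 324
  42 -> -126 -> 126 -> 378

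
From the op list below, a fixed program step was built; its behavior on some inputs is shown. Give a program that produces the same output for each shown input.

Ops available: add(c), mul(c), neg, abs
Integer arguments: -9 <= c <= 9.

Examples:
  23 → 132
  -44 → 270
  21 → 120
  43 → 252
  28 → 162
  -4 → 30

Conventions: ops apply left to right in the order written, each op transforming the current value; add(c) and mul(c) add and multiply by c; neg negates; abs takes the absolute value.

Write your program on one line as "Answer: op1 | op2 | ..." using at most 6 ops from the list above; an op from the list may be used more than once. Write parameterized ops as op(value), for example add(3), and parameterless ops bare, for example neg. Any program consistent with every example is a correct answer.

add(-1) | neg | mul(2) | mul(3) | abs

Check, running the answer program on each example:
  23 -> 22 -> -22 -> -44 -> -132 -> 132
  -44 -> -45 -> 45 -> 90 -> 270 -> 270
  21 -> 20 -> -20 -> -40 -> -120 -> 120
  43 -> 42 -> -42 -> -84 -> -252 -> 252
  28 -> 27 -> -27 -> -54 -> -162 -> 162
  -4 -> -5 -> 5 -> 10 -> 30 -> 30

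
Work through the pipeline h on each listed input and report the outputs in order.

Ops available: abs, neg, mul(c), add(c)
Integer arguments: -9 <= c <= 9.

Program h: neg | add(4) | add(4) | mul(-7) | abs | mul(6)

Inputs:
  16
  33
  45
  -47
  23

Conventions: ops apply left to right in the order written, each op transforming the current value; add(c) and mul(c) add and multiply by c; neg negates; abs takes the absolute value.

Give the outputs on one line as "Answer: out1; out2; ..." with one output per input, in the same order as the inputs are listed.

336; 1050; 1554; 2310; 630

Execution, op by op:
  16 -> -16 -> -12 -> -8 -> 56 -> 56 -> 336
  33 -> -33 -> -29 -> -25 -> 175 -> 175 -> 1050
  45 -> -45 -> -41 -> -37 -> 259 -> 259 -> 1554
  -47 -> 47 -> 51 -> 55 -> -385 -> 385 -> 2310
  23 -> -23 -> -19 -> -15 -> 105 -> 105 -> 630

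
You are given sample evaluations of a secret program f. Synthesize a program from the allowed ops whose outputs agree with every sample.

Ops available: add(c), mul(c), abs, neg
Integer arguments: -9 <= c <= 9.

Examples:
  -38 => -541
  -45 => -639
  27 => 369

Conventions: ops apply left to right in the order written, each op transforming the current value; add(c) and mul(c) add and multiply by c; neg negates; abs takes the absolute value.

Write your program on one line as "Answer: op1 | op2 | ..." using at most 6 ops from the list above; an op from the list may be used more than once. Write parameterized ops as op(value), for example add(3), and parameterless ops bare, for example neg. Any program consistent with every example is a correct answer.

mul(7) | mul(2) | neg | add(9) | neg

Check, running the answer program on each example:
  -38 -> -266 -> -532 -> 532 -> 541 -> -541
  -45 -> -315 -> -630 -> 630 -> 639 -> -639
  27 -> 189 -> 378 -> -378 -> -369 -> 369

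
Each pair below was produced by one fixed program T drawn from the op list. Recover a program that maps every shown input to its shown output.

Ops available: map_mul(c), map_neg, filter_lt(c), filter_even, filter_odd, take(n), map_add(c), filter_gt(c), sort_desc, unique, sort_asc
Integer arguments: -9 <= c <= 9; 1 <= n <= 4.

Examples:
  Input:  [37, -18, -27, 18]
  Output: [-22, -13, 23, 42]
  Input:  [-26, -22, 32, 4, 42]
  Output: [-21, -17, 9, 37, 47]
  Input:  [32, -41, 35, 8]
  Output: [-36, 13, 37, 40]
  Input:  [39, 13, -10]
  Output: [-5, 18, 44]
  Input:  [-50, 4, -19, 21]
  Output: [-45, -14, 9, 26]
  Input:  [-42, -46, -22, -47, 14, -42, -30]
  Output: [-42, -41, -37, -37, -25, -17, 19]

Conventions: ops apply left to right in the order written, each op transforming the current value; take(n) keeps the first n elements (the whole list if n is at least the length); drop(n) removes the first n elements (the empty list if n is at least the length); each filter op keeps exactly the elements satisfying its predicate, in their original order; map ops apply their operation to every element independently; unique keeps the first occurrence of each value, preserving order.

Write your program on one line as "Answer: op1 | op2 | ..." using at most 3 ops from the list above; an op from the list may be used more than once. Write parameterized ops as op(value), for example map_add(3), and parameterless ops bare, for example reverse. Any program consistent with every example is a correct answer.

sort_desc | sort_asc | map_add(5)

Check, running the answer program on each example:
  [37, -18, -27, 18] -> [37, 18, -18, -27] -> [-27, -18, 18, 37] -> [-22, -13, 23, 42]
  [-26, -22, 32, 4, 42] -> [42, 32, 4, -22, -26] -> [-26, -22, 4, 32, 42] -> [-21, -17, 9, 37, 47]
  [32, -41, 35, 8] -> [35, 32, 8, -41] -> [-41, 8, 32, 35] -> [-36, 13, 37, 40]
  [39, 13, -10] -> [39, 13, -10] -> [-10, 13, 39] -> [-5, 18, 44]
  [-50, 4, -19, 21] -> [21, 4, -19, -50] -> [-50, -19, 4, 21] -> [-45, -14, 9, 26]
  [-42, -46, -22, -47, 14, -42, -30] -> [14, -22, -30, -42, -42, -46, -47] -> [-47, -46, -42, -42, -30, -22, 14] -> [-42, -41, -37, -37, -25, -17, 19]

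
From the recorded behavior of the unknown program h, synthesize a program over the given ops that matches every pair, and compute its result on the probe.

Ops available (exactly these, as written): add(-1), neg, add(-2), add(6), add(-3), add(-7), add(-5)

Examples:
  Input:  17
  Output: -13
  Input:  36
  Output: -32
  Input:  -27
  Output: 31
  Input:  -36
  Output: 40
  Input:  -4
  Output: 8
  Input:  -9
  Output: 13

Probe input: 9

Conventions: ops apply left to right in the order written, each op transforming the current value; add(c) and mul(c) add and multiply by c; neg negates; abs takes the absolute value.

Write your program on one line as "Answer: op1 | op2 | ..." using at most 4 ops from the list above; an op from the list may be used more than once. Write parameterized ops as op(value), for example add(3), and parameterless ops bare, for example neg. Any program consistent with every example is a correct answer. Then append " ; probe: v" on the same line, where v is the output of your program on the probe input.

add(-5) | neg | add(-1) ; probe: -5

Check, running the answer program on each example:
  17 -> 12 -> -12 -> -13
  36 -> 31 -> -31 -> -32
  -27 -> -32 -> 32 -> 31
  -36 -> -41 -> 41 -> 40
  -4 -> -9 -> 9 -> 8
  -9 -> -14 -> 14 -> 13
  probe: 9 -> 4 -> -4 -> -5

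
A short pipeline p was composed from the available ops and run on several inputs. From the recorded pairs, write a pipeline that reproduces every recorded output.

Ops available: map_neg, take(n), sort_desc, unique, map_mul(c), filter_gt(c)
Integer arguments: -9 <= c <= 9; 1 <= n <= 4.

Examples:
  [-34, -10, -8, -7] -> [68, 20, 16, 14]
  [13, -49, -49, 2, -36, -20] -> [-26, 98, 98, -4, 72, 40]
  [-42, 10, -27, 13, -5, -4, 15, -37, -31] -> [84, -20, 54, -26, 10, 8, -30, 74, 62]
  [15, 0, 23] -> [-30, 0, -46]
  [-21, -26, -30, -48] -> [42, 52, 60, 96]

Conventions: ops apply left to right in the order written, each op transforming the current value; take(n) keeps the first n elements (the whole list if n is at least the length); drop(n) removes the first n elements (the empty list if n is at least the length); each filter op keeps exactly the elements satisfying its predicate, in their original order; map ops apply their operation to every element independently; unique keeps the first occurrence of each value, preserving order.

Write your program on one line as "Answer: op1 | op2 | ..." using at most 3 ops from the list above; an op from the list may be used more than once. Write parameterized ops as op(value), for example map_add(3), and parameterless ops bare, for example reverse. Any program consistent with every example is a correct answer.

map_neg | map_mul(-2) | map_neg

Check, running the answer program on each example:
  [-34, -10, -8, -7] -> [34, 10, 8, 7] -> [-68, -20, -16, -14] -> [68, 20, 16, 14]
  [13, -49, -49, 2, -36, -20] -> [-13, 49, 49, -2, 36, 20] -> [26, -98, -98, 4, -72, -40] -> [-26, 98, 98, -4, 72, 40]
  [-42, 10, -27, 13, -5, -4, 15, -37, -31] -> [42, -10, 27, -13, 5, 4, -15, 37, 31] -> [-84, 20, -54, 26, -10, -8, 30, -74, -62] -> [84, -20, 54, -26, 10, 8, -30, 74, 62]
  [15, 0, 23] -> [-15, 0, -23] -> [30, 0, 46] -> [-30, 0, -46]
  [-21, -26, -30, -48] -> [21, 26, 30, 48] -> [-42, -52, -60, -96] -> [42, 52, 60, 96]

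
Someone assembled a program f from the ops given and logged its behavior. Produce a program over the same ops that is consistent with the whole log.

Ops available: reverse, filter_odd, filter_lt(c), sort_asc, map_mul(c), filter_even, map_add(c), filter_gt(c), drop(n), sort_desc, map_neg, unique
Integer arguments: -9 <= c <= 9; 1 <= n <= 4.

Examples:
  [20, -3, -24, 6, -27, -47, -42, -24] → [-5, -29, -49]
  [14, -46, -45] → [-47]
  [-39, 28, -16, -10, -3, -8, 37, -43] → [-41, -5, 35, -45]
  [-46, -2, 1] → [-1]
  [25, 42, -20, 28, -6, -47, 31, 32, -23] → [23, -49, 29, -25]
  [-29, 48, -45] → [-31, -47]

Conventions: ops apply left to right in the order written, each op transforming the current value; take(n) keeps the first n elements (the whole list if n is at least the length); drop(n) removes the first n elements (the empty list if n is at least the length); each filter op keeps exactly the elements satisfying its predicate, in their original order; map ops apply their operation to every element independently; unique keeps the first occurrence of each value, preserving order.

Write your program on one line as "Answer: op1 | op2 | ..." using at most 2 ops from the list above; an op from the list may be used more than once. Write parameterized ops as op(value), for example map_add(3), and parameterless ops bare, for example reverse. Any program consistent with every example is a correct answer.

map_add(-2) | filter_odd

Check, running the answer program on each example:
  [20, -3, -24, 6, -27, -47, -42, -24] -> [18, -5, -26, 4, -29, -49, -44, -26] -> [-5, -29, -49]
  [14, -46, -45] -> [12, -48, -47] -> [-47]
  [-39, 28, -16, -10, -3, -8, 37, -43] -> [-41, 26, -18, -12, -5, -10, 35, -45] -> [-41, -5, 35, -45]
  [-46, -2, 1] -> [-48, -4, -1] -> [-1]
  [25, 42, -20, 28, -6, -47, 31, 32, -23] -> [23, 40, -22, 26, -8, -49, 29, 30, -25] -> [23, -49, 29, -25]
  [-29, 48, -45] -> [-31, 46, -47] -> [-31, -47]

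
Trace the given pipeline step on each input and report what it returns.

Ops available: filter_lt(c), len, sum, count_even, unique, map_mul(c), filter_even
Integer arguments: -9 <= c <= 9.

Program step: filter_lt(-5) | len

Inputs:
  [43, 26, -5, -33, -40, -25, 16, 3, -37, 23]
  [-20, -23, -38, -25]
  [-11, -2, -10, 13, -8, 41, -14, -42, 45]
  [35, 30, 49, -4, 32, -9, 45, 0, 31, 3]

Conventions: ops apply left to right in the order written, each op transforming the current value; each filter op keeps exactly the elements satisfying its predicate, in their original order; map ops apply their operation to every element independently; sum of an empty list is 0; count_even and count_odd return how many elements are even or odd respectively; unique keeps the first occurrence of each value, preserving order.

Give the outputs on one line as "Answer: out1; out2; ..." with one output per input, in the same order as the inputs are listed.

Execution, op by op:
  [43, 26, -5, -33, -40, -25, 16, 3, -37, 23] -> [-33, -40, -25, -37] -> 4
  [-20, -23, -38, -25] -> [-20, -23, -38, -25] -> 4
  [-11, -2, -10, 13, -8, 41, -14, -42, 45] -> [-11, -10, -8, -14, -42] -> 5
  [35, 30, 49, -4, 32, -9, 45, 0, 31, 3] -> [-9] -> 1

4; 4; 5; 1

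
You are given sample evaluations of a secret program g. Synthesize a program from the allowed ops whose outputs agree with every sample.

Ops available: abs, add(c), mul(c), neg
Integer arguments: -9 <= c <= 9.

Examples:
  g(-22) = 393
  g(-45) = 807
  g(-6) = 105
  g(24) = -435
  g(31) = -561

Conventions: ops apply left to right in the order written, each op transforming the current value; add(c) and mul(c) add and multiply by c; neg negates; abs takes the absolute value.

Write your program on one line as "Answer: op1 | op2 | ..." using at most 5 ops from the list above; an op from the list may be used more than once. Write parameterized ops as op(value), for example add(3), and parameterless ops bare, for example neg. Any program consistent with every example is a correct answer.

mul(2) | add(1) | mul(-9) | add(6)

Check, running the answer program on each example:
  -22 -> -44 -> -43 -> 387 -> 393
  -45 -> -90 -> -89 -> 801 -> 807
  -6 -> -12 -> -11 -> 99 -> 105
  24 -> 48 -> 49 -> -441 -> -435
  31 -> 62 -> 63 -> -567 -> -561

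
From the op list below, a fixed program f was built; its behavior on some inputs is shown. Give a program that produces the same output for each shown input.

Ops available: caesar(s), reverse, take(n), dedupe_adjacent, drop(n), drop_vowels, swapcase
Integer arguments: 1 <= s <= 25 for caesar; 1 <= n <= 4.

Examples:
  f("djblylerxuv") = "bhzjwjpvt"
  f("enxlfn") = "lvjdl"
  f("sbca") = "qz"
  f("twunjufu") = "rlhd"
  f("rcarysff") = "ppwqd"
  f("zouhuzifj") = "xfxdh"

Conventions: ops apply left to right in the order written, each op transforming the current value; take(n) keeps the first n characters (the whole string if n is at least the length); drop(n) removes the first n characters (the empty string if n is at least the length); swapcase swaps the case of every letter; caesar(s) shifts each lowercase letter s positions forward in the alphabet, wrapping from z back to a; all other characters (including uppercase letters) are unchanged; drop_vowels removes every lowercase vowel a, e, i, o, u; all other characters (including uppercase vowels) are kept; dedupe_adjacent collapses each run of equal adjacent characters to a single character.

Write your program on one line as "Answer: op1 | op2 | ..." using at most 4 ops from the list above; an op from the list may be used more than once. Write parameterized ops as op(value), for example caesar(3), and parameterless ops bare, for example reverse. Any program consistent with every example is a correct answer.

drop_vowels | caesar(24) | dedupe_adjacent | drop_vowels

Check, running the answer program on each example:
  "djblylerxuv" -> "djblylrxv" -> "bhzjwjpvt" -> "bhzjwjpvt" -> "bhzjwjpvt"
  "enxlfn" -> "nxlfn" -> "lvjdl" -> "lvjdl" -> "lvjdl"
  "sbca" -> "sbc" -> "qza" -> "qza" -> "qz"
  "twunjufu" -> "twnjf" -> "rulhd" -> "rulhd" -> "rlhd"
  "rcarysff" -> "rcrysff" -> "papwqdd" -> "papwqd" -> "ppwqd"
  "zouhuzifj" -> "zhzfj" -> "xfxdh" -> "xfxdh" -> "xfxdh"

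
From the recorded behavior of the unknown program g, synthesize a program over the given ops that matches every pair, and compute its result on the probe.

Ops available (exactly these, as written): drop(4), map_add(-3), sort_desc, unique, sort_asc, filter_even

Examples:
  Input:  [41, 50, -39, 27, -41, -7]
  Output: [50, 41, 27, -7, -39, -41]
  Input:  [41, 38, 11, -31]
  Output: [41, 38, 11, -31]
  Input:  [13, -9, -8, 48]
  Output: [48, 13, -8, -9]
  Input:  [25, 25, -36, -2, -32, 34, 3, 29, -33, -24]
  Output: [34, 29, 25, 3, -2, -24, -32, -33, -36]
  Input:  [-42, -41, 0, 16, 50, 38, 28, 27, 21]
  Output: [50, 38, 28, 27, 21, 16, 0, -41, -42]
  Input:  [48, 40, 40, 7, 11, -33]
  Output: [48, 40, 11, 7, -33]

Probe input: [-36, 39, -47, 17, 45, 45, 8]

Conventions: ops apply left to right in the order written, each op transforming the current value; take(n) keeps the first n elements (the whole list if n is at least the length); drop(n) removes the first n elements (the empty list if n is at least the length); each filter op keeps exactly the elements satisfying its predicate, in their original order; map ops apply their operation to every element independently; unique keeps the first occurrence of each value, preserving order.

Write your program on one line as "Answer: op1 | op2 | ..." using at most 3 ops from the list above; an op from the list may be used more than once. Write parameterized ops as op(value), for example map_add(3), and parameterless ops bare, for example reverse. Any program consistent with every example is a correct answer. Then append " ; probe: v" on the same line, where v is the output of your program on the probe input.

unique | sort_asc | sort_desc ; probe: [45, 39, 17, 8, -36, -47]

Check, running the answer program on each example:
  [41, 50, -39, 27, -41, -7] -> [41, 50, -39, 27, -41, -7] -> [-41, -39, -7, 27, 41, 50] -> [50, 41, 27, -7, -39, -41]
  [41, 38, 11, -31] -> [41, 38, 11, -31] -> [-31, 11, 38, 41] -> [41, 38, 11, -31]
  [13, -9, -8, 48] -> [13, -9, -8, 48] -> [-9, -8, 13, 48] -> [48, 13, -8, -9]
  [25, 25, -36, -2, -32, 34, 3, 29, -33, -24] -> [25, -36, -2, -32, 34, 3, 29, -33, -24] -> [-36, -33, -32, -24, -2, 3, 25, 29, 34] -> [34, 29, 25, 3, -2, -24, -32, -33, -36]
  [-42, -41, 0, 16, 50, 38, 28, 27, 21] -> [-42, -41, 0, 16, 50, 38, 28, 27, 21] -> [-42, -41, 0, 16, 21, 27, 28, 38, 50] -> [50, 38, 28, 27, 21, 16, 0, -41, -42]
  [48, 40, 40, 7, 11, -33] -> [48, 40, 7, 11, -33] -> [-33, 7, 11, 40, 48] -> [48, 40, 11, 7, -33]
  probe: [-36, 39, -47, 17, 45, 45, 8] -> [-36, 39, -47, 17, 45, 8] -> [-47, -36, 8, 17, 39, 45] -> [45, 39, 17, 8, -36, -47]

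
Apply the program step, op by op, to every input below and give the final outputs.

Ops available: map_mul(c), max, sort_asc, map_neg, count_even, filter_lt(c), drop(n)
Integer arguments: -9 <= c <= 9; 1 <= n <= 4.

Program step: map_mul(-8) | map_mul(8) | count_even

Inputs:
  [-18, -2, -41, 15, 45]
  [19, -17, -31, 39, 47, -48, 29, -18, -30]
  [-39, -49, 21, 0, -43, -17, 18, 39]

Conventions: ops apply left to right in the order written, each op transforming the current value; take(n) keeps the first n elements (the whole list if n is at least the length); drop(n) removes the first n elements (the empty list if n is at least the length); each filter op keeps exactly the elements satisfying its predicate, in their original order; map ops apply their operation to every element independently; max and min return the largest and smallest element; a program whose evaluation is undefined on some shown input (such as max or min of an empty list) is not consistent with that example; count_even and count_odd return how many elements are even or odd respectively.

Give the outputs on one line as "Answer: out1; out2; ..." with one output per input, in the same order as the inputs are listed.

5; 9; 8

Execution, op by op:
  [-18, -2, -41, 15, 45] -> [144, 16, 328, -120, -360] -> [1152, 128, 2624, -960, -2880] -> 5
  [19, -17, -31, 39, 47, -48, 29, -18, -30] -> [-152, 136, 248, -312, -376, 384, -232, 144, 240] -> [-1216, 1088, 1984, -2496, -3008, 3072, -1856, 1152, 1920] -> 9
  [-39, -49, 21, 0, -43, -17, 18, 39] -> [312, 392, -168, 0, 344, 136, -144, -312] -> [2496, 3136, -1344, 0, 2752, 1088, -1152, -2496] -> 8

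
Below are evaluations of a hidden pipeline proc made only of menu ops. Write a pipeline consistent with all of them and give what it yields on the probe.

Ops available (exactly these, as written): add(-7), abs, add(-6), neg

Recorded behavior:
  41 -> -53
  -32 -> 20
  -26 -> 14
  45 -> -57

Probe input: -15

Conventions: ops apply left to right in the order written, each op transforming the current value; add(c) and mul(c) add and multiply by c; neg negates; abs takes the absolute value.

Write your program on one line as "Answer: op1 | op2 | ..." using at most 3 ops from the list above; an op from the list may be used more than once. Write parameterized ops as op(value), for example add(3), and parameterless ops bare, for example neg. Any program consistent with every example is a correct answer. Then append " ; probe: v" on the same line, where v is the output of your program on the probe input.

neg | add(-6) | add(-6) ; probe: 3

Check, running the answer program on each example:
  41 -> -41 -> -47 -> -53
  -32 -> 32 -> 26 -> 20
  -26 -> 26 -> 20 -> 14
  45 -> -45 -> -51 -> -57
  probe: -15 -> 15 -> 9 -> 3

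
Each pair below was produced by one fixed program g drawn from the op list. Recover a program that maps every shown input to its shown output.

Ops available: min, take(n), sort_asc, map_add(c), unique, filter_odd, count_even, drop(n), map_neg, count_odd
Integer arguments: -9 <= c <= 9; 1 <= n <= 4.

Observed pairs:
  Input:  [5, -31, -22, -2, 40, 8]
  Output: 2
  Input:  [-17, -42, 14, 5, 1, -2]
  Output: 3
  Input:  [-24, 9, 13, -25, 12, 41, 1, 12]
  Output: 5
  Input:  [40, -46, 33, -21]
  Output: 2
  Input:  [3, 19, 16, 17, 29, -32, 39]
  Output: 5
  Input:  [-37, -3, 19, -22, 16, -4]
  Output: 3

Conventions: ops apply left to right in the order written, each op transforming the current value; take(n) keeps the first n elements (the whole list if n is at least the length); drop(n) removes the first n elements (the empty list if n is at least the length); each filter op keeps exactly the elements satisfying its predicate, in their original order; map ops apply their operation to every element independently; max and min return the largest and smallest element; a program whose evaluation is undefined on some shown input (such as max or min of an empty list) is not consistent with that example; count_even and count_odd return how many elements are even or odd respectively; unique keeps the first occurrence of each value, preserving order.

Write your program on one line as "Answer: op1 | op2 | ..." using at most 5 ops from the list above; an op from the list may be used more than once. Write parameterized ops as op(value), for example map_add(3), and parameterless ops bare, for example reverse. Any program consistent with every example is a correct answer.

map_neg | map_add(5) | unique | map_add(6) | count_even

Check, running the answer program on each example:
  [5, -31, -22, -2, 40, 8] -> [-5, 31, 22, 2, -40, -8] -> [0, 36, 27, 7, -35, -3] -> [0, 36, 27, 7, -35, -3] -> [6, 42, 33, 13, -29, 3] -> 2
  [-17, -42, 14, 5, 1, -2] -> [17, 42, -14, -5, -1, 2] -> [22, 47, -9, 0, 4, 7] -> [22, 47, -9, 0, 4, 7] -> [28, 53, -3, 6, 10, 13] -> 3
  [-24, 9, 13, -25, 12, 41, 1, 12] -> [24, -9, -13, 25, -12, -41, -1, -12] -> [29, -4, -8, 30, -7, -36, 4, -7] -> [29, -4, -8, 30, -7, -36, 4] -> [35, 2, -2, 36, -1, -30, 10] -> 5
  [40, -46, 33, -21] -> [-40, 46, -33, 21] -> [-35, 51, -28, 26] -> [-35, 51, -28, 26] -> [-29, 57, -22, 32] -> 2
  [3, 19, 16, 17, 29, -32, 39] -> [-3, -19, -16, -17, -29, 32, -39] -> [2, -14, -11, -12, -24, 37, -34] -> [2, -14, -11, -12, -24, 37, -34] -> [8, -8, -5, -6, -18, 43, -28] -> 5
  [-37, -3, 19, -22, 16, -4] -> [37, 3, -19, 22, -16, 4] -> [42, 8, -14, 27, -11, 9] -> [42, 8, -14, 27, -11, 9] -> [48, 14, -8, 33, -5, 15] -> 3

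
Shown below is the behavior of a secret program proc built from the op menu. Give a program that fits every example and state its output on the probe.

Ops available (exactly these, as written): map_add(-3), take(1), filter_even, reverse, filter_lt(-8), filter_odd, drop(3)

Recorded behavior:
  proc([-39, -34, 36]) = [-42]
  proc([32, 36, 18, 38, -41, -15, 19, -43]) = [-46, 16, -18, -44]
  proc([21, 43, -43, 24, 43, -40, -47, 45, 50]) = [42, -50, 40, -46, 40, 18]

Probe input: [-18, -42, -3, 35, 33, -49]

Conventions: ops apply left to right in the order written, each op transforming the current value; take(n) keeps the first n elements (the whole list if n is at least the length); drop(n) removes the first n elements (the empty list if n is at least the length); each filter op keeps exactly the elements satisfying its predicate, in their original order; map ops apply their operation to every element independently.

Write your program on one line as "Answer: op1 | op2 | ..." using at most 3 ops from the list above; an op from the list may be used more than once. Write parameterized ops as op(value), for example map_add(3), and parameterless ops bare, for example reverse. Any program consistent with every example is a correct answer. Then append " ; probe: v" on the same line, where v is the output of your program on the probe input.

reverse | map_add(-3) | filter_even ; probe: [-52, 30, 32, -6]

Check, running the answer program on each example:
  [-39, -34, 36] -> [36, -34, -39] -> [33, -37, -42] -> [-42]
  [32, 36, 18, 38, -41, -15, 19, -43] -> [-43, 19, -15, -41, 38, 18, 36, 32] -> [-46, 16, -18, -44, 35, 15, 33, 29] -> [-46, 16, -18, -44]
  [21, 43, -43, 24, 43, -40, -47, 45, 50] -> [50, 45, -47, -40, 43, 24, -43, 43, 21] -> [47, 42, -50, -43, 40, 21, -46, 40, 18] -> [42, -50, 40, -46, 40, 18]
  probe: [-18, -42, -3, 35, 33, -49] -> [-49, 33, 35, -3, -42, -18] -> [-52, 30, 32, -6, -45, -21] -> [-52, 30, 32, -6]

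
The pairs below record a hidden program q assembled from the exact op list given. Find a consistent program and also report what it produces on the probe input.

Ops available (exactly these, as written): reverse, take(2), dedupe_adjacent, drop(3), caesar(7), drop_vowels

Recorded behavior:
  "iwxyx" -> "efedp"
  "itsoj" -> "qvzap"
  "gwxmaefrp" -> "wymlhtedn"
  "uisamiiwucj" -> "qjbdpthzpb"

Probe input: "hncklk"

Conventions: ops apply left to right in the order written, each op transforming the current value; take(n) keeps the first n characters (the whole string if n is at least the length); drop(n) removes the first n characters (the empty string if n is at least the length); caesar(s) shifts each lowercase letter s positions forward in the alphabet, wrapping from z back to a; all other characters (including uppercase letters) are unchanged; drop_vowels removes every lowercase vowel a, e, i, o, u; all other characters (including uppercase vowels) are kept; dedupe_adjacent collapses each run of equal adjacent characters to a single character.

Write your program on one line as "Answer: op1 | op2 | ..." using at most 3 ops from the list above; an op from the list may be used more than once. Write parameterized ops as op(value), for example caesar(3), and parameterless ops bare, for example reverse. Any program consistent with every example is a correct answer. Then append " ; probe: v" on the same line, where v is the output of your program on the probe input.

dedupe_adjacent | caesar(7) | reverse ; probe: "rsrjuo"

Check, running the answer program on each example:
  "iwxyx" -> "iwxyx" -> "pdefe" -> "efedp"
  "itsoj" -> "itsoj" -> "pazvq" -> "qvzap"
  "gwxmaefrp" -> "gwxmaefrp" -> "ndethlmyw" -> "wymlhtedn"
  "uisamiiwucj" -> "uisamiwucj" -> "bpzhtpdbjq" -> "qjbdpthzpb"
  probe: "hncklk" -> "hncklk" -> "oujrsr" -> "rsrjuo"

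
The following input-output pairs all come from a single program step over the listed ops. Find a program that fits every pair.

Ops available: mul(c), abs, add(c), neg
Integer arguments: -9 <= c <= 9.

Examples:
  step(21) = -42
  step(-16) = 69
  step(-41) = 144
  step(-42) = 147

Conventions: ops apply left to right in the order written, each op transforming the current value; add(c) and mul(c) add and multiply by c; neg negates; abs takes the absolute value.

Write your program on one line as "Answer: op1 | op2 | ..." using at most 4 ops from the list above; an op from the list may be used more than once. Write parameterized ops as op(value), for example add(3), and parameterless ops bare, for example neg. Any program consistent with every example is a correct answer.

add(-7) | neg | mul(3)

Check, running the answer program on each example:
  21 -> 14 -> -14 -> -42
  -16 -> -23 -> 23 -> 69
  -41 -> -48 -> 48 -> 144
  -42 -> -49 -> 49 -> 147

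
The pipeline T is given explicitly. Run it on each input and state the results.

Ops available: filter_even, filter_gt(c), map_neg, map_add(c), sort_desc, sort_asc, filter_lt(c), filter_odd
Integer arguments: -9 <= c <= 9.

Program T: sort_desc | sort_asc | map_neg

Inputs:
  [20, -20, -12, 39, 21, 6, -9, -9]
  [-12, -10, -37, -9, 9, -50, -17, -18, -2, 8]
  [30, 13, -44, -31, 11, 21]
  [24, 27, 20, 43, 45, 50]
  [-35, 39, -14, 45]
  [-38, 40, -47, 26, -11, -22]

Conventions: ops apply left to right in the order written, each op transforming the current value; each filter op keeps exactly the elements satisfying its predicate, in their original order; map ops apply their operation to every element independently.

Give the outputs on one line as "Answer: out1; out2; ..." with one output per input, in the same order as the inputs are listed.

Execution, op by op:
  [20, -20, -12, 39, 21, 6, -9, -9] -> [39, 21, 20, 6, -9, -9, -12, -20] -> [-20, -12, -9, -9, 6, 20, 21, 39] -> [20, 12, 9, 9, -6, -20, -21, -39]
  [-12, -10, -37, -9, 9, -50, -17, -18, -2, 8] -> [9, 8, -2, -9, -10, -12, -17, -18, -37, -50] -> [-50, -37, -18, -17, -12, -10, -9, -2, 8, 9] -> [50, 37, 18, 17, 12, 10, 9, 2, -8, -9]
  [30, 13, -44, -31, 11, 21] -> [30, 21, 13, 11, -31, -44] -> [-44, -31, 11, 13, 21, 30] -> [44, 31, -11, -13, -21, -30]
  [24, 27, 20, 43, 45, 50] -> [50, 45, 43, 27, 24, 20] -> [20, 24, 27, 43, 45, 50] -> [-20, -24, -27, -43, -45, -50]
  [-35, 39, -14, 45] -> [45, 39, -14, -35] -> [-35, -14, 39, 45] -> [35, 14, -39, -45]
  [-38, 40, -47, 26, -11, -22] -> [40, 26, -11, -22, -38, -47] -> [-47, -38, -22, -11, 26, 40] -> [47, 38, 22, 11, -26, -40]

[20, 12, 9, 9, -6, -20, -21, -39]; [50, 37, 18, 17, 12, 10, 9, 2, -8, -9]; [44, 31, -11, -13, -21, -30]; [-20, -24, -27, -43, -45, -50]; [35, 14, -39, -45]; [47, 38, 22, 11, -26, -40]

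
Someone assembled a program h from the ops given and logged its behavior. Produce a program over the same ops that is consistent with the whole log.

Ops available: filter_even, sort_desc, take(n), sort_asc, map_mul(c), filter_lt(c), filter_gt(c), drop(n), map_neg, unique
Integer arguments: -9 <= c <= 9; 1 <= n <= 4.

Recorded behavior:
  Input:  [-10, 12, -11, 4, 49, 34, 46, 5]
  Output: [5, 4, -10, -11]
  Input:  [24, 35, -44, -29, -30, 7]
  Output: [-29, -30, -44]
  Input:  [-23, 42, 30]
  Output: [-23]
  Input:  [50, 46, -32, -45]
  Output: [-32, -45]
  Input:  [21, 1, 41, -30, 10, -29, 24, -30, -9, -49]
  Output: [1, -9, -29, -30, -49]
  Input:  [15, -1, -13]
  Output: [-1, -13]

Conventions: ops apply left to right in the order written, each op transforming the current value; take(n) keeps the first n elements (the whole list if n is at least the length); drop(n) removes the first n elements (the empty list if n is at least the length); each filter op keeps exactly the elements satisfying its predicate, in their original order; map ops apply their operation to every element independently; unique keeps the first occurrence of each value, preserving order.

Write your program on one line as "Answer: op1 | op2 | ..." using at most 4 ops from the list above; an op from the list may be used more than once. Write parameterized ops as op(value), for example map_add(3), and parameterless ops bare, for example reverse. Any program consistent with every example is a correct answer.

filter_lt(6) | unique | sort_desc

Check, running the answer program on each example:
  [-10, 12, -11, 4, 49, 34, 46, 5] -> [-10, -11, 4, 5] -> [-10, -11, 4, 5] -> [5, 4, -10, -11]
  [24, 35, -44, -29, -30, 7] -> [-44, -29, -30] -> [-44, -29, -30] -> [-29, -30, -44]
  [-23, 42, 30] -> [-23] -> [-23] -> [-23]
  [50, 46, -32, -45] -> [-32, -45] -> [-32, -45] -> [-32, -45]
  [21, 1, 41, -30, 10, -29, 24, -30, -9, -49] -> [1, -30, -29, -30, -9, -49] -> [1, -30, -29, -9, -49] -> [1, -9, -29, -30, -49]
  [15, -1, -13] -> [-1, -13] -> [-1, -13] -> [-1, -13]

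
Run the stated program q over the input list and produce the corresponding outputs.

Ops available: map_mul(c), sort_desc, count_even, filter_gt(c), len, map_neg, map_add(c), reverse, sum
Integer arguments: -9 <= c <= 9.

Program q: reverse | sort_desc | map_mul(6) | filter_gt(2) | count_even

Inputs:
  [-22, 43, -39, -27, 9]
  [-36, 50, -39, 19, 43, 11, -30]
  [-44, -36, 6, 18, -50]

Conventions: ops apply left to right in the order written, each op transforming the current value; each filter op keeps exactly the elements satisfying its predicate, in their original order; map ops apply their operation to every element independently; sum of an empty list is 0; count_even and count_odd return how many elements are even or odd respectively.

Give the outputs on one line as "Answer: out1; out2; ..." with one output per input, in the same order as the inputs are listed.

2; 4; 2

Execution, op by op:
  [-22, 43, -39, -27, 9] -> [9, -27, -39, 43, -22] -> [43, 9, -22, -27, -39] -> [258, 54, -132, -162, -234] -> [258, 54] -> 2
  [-36, 50, -39, 19, 43, 11, -30] -> [-30, 11, 43, 19, -39, 50, -36] -> [50, 43, 19, 11, -30, -36, -39] -> [300, 258, 114, 66, -180, -216, -234] -> [300, 258, 114, 66] -> 4
  [-44, -36, 6, 18, -50] -> [-50, 18, 6, -36, -44] -> [18, 6, -36, -44, -50] -> [108, 36, -216, -264, -300] -> [108, 36] -> 2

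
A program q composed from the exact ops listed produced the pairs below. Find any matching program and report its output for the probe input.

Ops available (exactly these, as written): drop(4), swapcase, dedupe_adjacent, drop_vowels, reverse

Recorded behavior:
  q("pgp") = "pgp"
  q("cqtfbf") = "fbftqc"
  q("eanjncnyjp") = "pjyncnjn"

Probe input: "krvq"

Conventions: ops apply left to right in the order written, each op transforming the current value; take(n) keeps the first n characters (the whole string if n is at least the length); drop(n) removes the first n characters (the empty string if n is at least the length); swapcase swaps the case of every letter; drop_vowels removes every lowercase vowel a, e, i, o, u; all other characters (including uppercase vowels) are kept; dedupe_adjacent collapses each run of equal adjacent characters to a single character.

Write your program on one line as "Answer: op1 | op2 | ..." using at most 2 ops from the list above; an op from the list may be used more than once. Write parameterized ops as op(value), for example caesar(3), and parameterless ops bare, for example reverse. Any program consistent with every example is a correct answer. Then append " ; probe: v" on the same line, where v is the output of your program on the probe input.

drop_vowels | reverse ; probe: "qvrk"

Check, running the answer program on each example:
  "pgp" -> "pgp" -> "pgp"
  "cqtfbf" -> "cqtfbf" -> "fbftqc"
  "eanjncnyjp" -> "njncnyjp" -> "pjyncnjn"
  probe: "krvq" -> "krvq" -> "qvrk"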